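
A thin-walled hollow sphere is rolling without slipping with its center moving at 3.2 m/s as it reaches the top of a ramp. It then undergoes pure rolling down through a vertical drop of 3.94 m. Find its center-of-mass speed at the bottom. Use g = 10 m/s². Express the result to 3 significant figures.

v ≈ 7.58 m/s

With I = (2/3)MR², the ratio k = I/(MR²) is 2/3.
Pure rolling means v = ωR; then KE = ½Mv² + ½I(v/R)² = ½(1+k)Mv² = (5/6)Mv².
Energy conservation: (5/6)Mv₀² + Mgh = (5/6)Mv², so v² = v₀² + 2gh/(1+k).
v = √(3.2² + 2×10×3.94/1.667) = √57.52 ≈ 7.58 m/s.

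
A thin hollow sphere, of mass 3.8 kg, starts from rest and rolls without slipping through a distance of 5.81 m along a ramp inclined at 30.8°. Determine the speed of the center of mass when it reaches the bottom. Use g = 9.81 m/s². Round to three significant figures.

With I = (2/3)MR², the ratio k = I/(MR²) is 2/3.
Since it rolls without slipping, ω = v/R and KE = ½Mv² + ½Iω² = ½(1+k)Mv² = (5/6)Mv².
The vertical drop is h = L sinθ = 5.81 × sin30.8° = 2.975 m.
Energy conservation: Mgh = (5/6)Mv², so v = √(2gh/(1+k)) = √(2 × 9.81 × 2.975 / 1.667) ≈ 5.92 m/s.

v ≈ 5.92 m/s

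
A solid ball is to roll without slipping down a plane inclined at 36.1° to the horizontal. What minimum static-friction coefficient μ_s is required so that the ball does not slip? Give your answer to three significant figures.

μ_min ≈ 0.208

For this body I = (2/5)MR², i.e. k = I/(MR²) = 0.4.
Translational: Mg sinθ − f = Ma. Rotational about the CM: fR = Iα = kMRa, so f = kMa.
These give a = g sinθ/(1+k) and the required friction f = kMg sinθ/(1+k).
The normal force is N = Mg cosθ, so μ_min = f/N = k tanθ/(1+k).
μ_min = 0.4 × tan36.1° / 1.4 ≈ 0.208.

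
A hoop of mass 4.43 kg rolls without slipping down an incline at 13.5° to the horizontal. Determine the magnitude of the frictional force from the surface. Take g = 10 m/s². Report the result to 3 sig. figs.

f ≈ 5.17 N

The moment of inertia is MR², giving k ≡ I/(MR²) = 1.
Along the incline Mg sinθ − f = Ma, and torque about the center fR = Iα = kMR²(a/R) gives f = kMa.
Combining, a = g sinθ/(1+k) and f = kMa = kMg sinθ/(1+k).
f = 1 × 4.43 × 10 × sin13.5° / 2 ≈ 5.17 N.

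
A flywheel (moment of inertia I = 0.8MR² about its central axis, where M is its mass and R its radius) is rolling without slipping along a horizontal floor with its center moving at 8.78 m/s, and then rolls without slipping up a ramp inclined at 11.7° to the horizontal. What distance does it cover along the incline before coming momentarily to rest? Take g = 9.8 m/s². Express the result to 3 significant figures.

Here I = 0.8MR², so the shape factor k = I/(MR²) = 0.8.
Rolling without slipping gives ω = v/R, so the total kinetic energy is ½Mv² + ½Iω² = ½(1+k)Mv² = (9/10)Mv².
Setting this equal to Mgh gives the vertical rise h = (1+k)v₀²/(2g) = 1.8×8.78²/(2×9.8) = 7.08 m.
The distance along the slope is d = h/sinθ = 7.08/sin11.7° ≈ 34.9 m.

d ≈ 34.9 m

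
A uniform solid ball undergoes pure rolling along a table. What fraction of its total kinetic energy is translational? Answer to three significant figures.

The moment of inertia is (2/5)MR², giving k ≡ I/(MR²) = 0.4.
With ω = v/R, KE_trans = ½Mv² and KE_rot = ½Iω² = ½kMv², so KE_total = ½(1+k)Mv².
The translational fraction is therefore 1/(1+k) = 1/1.4 ≈ 0.714.

fraction ≈ 0.714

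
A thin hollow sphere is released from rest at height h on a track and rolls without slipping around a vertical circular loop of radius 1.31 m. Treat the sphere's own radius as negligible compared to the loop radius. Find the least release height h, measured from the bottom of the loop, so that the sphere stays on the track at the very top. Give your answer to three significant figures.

h_min ≈ 3.71 m

Here I = (2/3)MR², so the shape factor k = I/(MR²) = 2/3.
At the top of the loop, the minimum-contact condition is Mg = Mv_top²/r, so v_top² = gr.
With ω = v/R, the kinetic energy at speed v is ½(1+k)Mv² = (5/6)Mv².
Energy conservation from release (height h) to the top (height 2r): Mgh = Mg(2r) + (5/6)M·gr.
Thus h_min = 2r + (1+k)r/2 = r(2 + 1.667/2) = 1.31 × 2.833 ≈ 3.71 m.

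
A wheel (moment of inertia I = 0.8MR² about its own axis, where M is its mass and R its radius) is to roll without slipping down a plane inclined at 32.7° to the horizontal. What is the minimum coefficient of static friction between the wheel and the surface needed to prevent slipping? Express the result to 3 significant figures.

μ_min ≈ 0.285

For this body I = 0.8MR², i.e. k = I/(MR²) = 0.8.
Along the incline Mg sinθ − f = Ma, and torque about the center fR = Iα = kMR²(a/R) gives f = kMa.
These give a = g sinθ/(1+k) and the required friction f = kMg sinθ/(1+k).
With N = Mg cosθ, the no-slip condition f ≤ μN gives μ_min = f/N = k tanθ/(1+k).
μ_min = 0.8 × tan32.7° / 1.8 ≈ 0.285.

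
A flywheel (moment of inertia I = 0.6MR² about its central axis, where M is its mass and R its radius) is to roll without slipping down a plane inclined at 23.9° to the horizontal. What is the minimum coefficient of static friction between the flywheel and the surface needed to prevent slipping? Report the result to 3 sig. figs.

μ_min ≈ 0.166

Here I = 0.6MR², so the shape factor k = I/(MR²) = 0.6.
Newton's second law down the slope: Mg sinθ − f = Ma. The torque equation fR = Iα (with α = a/R) gives f = kMa.
These give a = g sinθ/(1+k) and the required friction f = kMg sinθ/(1+k).
The normal force is N = Mg cosθ, so μ_min = f/N = k tanθ/(1+k).
μ_min = 0.6 × tan23.9° / 1.6 ≈ 0.166.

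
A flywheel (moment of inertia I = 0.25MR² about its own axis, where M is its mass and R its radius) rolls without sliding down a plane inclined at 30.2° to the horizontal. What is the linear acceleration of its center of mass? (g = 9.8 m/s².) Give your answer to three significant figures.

a ≈ 3.94 m/s²

For this body I = 0.25MR², i.e. k = I/(MR²) = 0.25.
Newton's second law down the slope: Mg sinθ − f = Ma. The torque equation fR = Iα (with α = a/R) gives f = kMa.
Eliminating f: Mg sinθ = (1+k)Ma, so a = g sinθ/(1+k) = 9.8 × sin30.2° / 1.25 ≈ 3.94 m/s².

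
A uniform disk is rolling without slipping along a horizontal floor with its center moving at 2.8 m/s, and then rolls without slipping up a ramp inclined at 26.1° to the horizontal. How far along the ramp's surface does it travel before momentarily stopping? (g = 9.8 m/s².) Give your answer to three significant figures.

d ≈ 1.36 m

Here I = (1/2)MR², so the shape factor k = I/(MR²) = 0.5.
Rolling without slipping gives ω = v/R, so the total kinetic energy is ½Mv² + ½Iω² = ½(1+k)Mv² = (3/4)Mv².
Setting this equal to Mgh gives the vertical rise h = (1+k)v₀²/(2g) = 1.5×2.8²/(2×9.8) = 0.6 m.
Along the incline, d = h/sinθ = 0.6/sin26.1° ≈ 1.36 m.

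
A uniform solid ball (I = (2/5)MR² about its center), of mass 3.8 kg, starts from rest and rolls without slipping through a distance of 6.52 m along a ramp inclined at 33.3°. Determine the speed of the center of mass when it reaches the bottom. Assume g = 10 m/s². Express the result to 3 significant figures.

v ≈ 7.15 m/s

With I = (2/5)MR², the ratio k = I/(MR²) is 0.4.
Since it rolls without slipping, ω = v/R and KE = ½Mv² + ½Iω² = ½(1+k)Mv² = (7/10)Mv².
The vertical drop is h = L sinθ = 6.52 × sin33.3° = 3.58 m.
Setting Mgh = (7/10)Mv² gives v = √(2gh/(1+k)) = √(2·10·3.58/1.4) ≈ 7.15 m/s.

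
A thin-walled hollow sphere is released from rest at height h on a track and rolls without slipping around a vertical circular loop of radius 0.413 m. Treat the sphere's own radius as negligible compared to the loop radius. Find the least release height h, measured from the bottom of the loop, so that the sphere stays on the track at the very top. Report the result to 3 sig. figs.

The moment of inertia is (2/3)MR², giving k ≡ I/(MR²) = 2/3.
At the top, contact is just lost when gravity alone supplies the centripetal force: Mg = Mv_top²/r, i.e. v_top² = gr.
With ω = v/R, the kinetic energy at speed v is ½(1+k)Mv² = (5/6)Mv².
Energy conservation from release (height h) to the top (height 2r): Mgh = Mg(2r) + (5/6)M·gr.
Thus h_min = 2r + (1+k)r/2 = r(2 + 1.667/2) = 0.413 × 2.833 ≈ 1.17 m.

h_min ≈ 1.17 m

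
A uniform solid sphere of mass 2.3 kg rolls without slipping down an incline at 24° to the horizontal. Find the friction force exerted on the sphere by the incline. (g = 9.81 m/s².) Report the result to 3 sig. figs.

The moment of inertia is (2/5)MR², giving k ≡ I/(MR²) = 0.4.
Newton's second law down the slope: Mg sinθ − f = Ma. The torque equation fR = Iα (with α = a/R) gives f = kMa.
Combining, a = g sinθ/(1+k) and f = kMa = kMg sinθ/(1+k).
f = 0.4 × 2.3 × 9.81 × sin24° / 1.4 ≈ 2.62 N.

f ≈ 2.62 N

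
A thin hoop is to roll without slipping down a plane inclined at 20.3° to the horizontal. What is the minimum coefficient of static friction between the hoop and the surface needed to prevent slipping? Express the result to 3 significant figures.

μ_min ≈ 0.185

The moment of inertia is MR², giving k ≡ I/(MR²) = 1.
Translational: Mg sinθ − f = Ma. Rotational about the CM: fR = Iα = kMRa, so f = kMa.
These give a = g sinθ/(1+k) and the required friction f = kMg sinθ/(1+k).
With N = Mg cosθ, the no-slip condition f ≤ μN gives μ_min = f/N = k tanθ/(1+k).
μ_min = 1 × tan20.3° / 2 ≈ 0.185.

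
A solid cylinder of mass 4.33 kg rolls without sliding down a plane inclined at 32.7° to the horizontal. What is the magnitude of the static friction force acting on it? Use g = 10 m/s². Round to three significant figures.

For this body I = (1/2)MR², i.e. k = I/(MR²) = 0.5.
Newton's second law down the slope: Mg sinθ − f = Ma. The torque equation fR = Iα (with α = a/R) gives f = kMa.
Combining, a = g sinθ/(1+k) and f = kMa = kMg sinθ/(1+k).
f = 0.5 × 4.33 × 10 × sin32.7° / 1.5 ≈ 7.80 N.

f ≈ 7.80 N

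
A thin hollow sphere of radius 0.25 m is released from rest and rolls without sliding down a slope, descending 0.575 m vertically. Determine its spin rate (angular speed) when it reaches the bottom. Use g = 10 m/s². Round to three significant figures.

ω ≈ 10.5 rad/s

With I = (2/3)MR², the ratio k = I/(MR²) is 2/3.
Since it rolls without slipping, ω = v/R and KE = ½Mv² + ½Iω² = ½(1+k)Mv² = (5/6)Mv².
Energy conservation Mgh = ½(1+k)Mv² gives v = √(2gh/(1+k)) = √(2 × 10 × 0.575 / 1.667) = 2.627 m/s.
The angular speed follows from ω = v/R = 2.627/0.25 ≈ 10.5 rad/s.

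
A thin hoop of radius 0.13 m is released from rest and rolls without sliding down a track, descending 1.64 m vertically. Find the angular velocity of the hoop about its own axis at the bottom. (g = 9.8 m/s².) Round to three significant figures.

Here I = MR², so the shape factor k = I/(MR²) = 1.
Rolling without slipping gives ω = v/R, so the total kinetic energy is ½Mv² + ½Iω² = ½(1+k)Mv² = Mv².
Energy conservation Mgh = ½(1+k)Mv² gives v = √(2gh/(1+k)) = √(2 × 9.8 × 1.64 / 2) = 4.009 m/s.
Then ω = v/R = 4.009 / 0.13 ≈ 30.8 rad/s.

ω ≈ 30.8 rad/s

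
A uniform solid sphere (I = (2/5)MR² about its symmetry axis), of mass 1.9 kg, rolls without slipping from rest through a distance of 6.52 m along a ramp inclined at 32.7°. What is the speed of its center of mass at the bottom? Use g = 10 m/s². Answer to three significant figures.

v ≈ 7.09 m/s

Here I = (2/5)MR², so the shape factor k = I/(MR²) = 0.4.
Pure rolling means v = ωR; then KE = ½Mv² + ½I(v/R)² = ½(1+k)Mv² = (7/10)Mv².
The vertical drop is h = L sinθ = 6.52 × sin32.7° = 3.522 m.
Setting Mgh = (7/10)Mv² gives v = √(2gh/(1+k)) = √(2·10·3.522/1.4) ≈ 7.09 m/s.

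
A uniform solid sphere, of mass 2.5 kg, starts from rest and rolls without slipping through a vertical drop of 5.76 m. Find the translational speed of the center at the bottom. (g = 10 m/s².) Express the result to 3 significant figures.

v ≈ 9.07 m/s

With I = (2/5)MR², the ratio k = I/(MR²) is 0.4.
The rolling condition ω = v/R makes the rotational term ½I(v/R)² = ½kMv², so KE_total = ½(1+k)Mv² = (7/10)Mv².
Setting Mgh = (7/10)Mv² gives v = √(2gh/(1+k)) = √(2·10·5.76/1.4) ≈ 9.07 m/s.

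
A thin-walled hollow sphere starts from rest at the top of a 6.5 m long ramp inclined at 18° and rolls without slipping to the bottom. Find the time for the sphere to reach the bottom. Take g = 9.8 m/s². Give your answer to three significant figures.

Here I = (2/3)MR², so the shape factor k = I/(MR²) = 2/3.
Newton's second law down the slope: Mg sinθ − f = Ma. The torque equation fR = Iα (with α = a/R) gives f = kMa.
Hence a = g sinθ/(1+k) = 9.8×sin18°/1.667 = 1.817 m/s².
Starting from rest, L = ½at², so t = √(2L/a) = √(2×6.5/1.817) ≈ 2.67 s.

t ≈ 2.67 s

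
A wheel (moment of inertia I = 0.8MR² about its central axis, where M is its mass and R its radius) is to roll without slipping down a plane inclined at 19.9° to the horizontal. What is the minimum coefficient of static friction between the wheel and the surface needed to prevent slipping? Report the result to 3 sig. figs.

The moment of inertia is 0.8MR², giving k ≡ I/(MR²) = 0.8.
Newton's second law down the slope: Mg sinθ − f = Ma. The torque equation fR = Iα (with α = a/R) gives f = kMa.
These give a = g sinθ/(1+k) and the required friction f = kMg sinθ/(1+k).
With N = Mg cosθ, the no-slip condition f ≤ μN gives μ_min = f/N = k tanθ/(1+k).
μ_min = 0.8 × tan19.9° / 1.8 ≈ 0.161.

μ_min ≈ 0.161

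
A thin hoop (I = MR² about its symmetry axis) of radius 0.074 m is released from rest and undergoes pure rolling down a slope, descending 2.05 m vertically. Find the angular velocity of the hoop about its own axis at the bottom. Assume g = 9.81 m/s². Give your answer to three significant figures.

For this body I = MR², i.e. k = I/(MR²) = 1.
Since it rolls without slipping, ω = v/R and KE = ½Mv² + ½Iω² = ½(1+k)Mv² = Mv².
Energy conservation Mgh = ½(1+k)Mv² gives v = √(2gh/(1+k)) = √(2 × 9.81 × 2.05 / 2) = 4.484 m/s.
Then ω = v/R = 4.484 / 0.074 ≈ 60.6 rad/s.

ω ≈ 60.6 rad/s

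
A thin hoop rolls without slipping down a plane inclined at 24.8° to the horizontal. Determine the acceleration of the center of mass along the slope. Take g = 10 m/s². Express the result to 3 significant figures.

a ≈ 2.10 m/s²

Here I = MR², so the shape factor k = I/(MR²) = 1.
Along the incline Mg sinθ − f = Ma, and torque about the center fR = Iα = kMR²(a/R) gives f = kMa.
Eliminating f: Mg sinθ = (1+k)Ma, so a = g sinθ/(1+k) = 10 × sin24.8° / 2 ≈ 2.10 m/s².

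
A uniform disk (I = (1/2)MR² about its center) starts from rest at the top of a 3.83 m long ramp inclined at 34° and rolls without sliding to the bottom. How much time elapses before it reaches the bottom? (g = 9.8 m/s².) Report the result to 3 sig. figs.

t ≈ 1.45 s

For this body I = (1/2)MR², i.e. k = I/(MR²) = 0.5.
Translational: Mg sinθ − f = Ma. Rotational about the CM: fR = Iα = kMRa, so f = kMa.
Hence a = g sinθ/(1+k) = 9.8×sin34°/1.5 = 3.653 m/s².
Starting from rest, L = ½at², so t = √(2L/a) = √(2×3.83/3.653) ≈ 1.45 s.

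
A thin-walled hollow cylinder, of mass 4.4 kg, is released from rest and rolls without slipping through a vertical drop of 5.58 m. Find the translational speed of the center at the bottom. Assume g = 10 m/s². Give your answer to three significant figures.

Here I = MR², so the shape factor k = I/(MR²) = 1.
Since it rolls without slipping, ω = v/R and KE = ½Mv² + ½Iω² = ½(1+k)Mv² = Mv².
Setting Mgh = Mv² gives v = √(2gh/(1+k)) = √(2·10·5.58/2) ≈ 7.47 m/s.

v ≈ 7.47 m/s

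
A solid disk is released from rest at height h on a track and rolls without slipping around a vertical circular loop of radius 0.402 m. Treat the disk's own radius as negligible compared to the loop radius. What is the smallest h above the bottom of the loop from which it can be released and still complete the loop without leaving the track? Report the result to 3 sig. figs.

With I = (1/2)MR², the ratio k = I/(MR²) is 0.5.
At the top of the loop, the minimum-contact condition is Mg = Mv_top²/r, so v_top² = gr.
With ω = v/R, the kinetic energy at speed v is ½(1+k)Mv² = (3/4)Mv².
Energy conservation from release (height h) to the top (height 2r): Mgh = Mg(2r) + (3/4)M·gr.
Thus h_min = 2r + (1+k)r/2 = r(2 + 1.5/2) = 0.402 × 2.75 ≈ 1.11 m.

h_min ≈ 1.11 m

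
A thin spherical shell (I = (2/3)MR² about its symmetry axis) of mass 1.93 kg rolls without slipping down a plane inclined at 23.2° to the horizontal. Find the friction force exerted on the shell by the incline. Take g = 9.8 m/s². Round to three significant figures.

With I = (2/3)MR², the ratio k = I/(MR²) is 2/3.
Translational: Mg sinθ − f = Ma. Rotational about the CM: fR = Iα = kMRa, so f = kMa.
Combining, a = g sinθ/(1+k) and f = kMa = kMg sinθ/(1+k).
f = (2/3) × 1.93 × 9.8 × sin23.2° / 1.667 ≈ 2.98 N.

f ≈ 2.98 N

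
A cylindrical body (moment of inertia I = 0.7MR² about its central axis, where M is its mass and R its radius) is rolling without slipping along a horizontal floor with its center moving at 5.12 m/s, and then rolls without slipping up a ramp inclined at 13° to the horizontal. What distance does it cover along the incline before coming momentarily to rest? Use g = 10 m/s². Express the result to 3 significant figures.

With I = 0.7MR², the ratio k = I/(MR²) is 0.7.
The rolling condition ω = v/R makes the rotational term ½I(v/R)² = ½kMv², so KE_total = ½(1+k)Mv² = (17/20)Mv².
Setting this equal to Mgh gives the vertical rise h = (1+k)v₀²/(2g) = 1.7×5.12²/(2×10) = 2.228 m.
Along the incline, d = h/sinθ = 2.228/sin13° ≈ 9.91 m.

d ≈ 9.91 m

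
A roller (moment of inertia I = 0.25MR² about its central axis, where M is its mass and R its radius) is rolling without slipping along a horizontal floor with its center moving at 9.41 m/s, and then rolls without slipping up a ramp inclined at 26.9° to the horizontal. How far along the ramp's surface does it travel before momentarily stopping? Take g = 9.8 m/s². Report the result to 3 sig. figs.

d ≈ 12.5 m

The moment of inertia is 0.25MR², giving k ≡ I/(MR²) = 0.25.
The rolling condition ω = v/R makes the rotational term ½I(v/R)² = ½kMv², so KE_total = ½(1+k)Mv² = (5/8)Mv².
Setting this equal to Mgh gives the vertical rise h = (1+k)v₀²/(2g) = 1.25×9.41²/(2×9.8) = 5.647 m.
The distance along the slope is d = h/sinθ = 5.647/sin26.9° ≈ 12.5 m.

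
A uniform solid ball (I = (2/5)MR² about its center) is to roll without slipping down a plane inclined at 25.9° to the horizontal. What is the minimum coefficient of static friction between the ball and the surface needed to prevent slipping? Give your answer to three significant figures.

μ_min ≈ 0.139

The moment of inertia is (2/5)MR², giving k ≡ I/(MR²) = 0.4.
Newton's second law down the slope: Mg sinθ − f = Ma. The torque equation fR = Iα (with α = a/R) gives f = kMa.
These give a = g sinθ/(1+k) and the required friction f = kMg sinθ/(1+k).
With N = Mg cosθ, the no-slip condition f ≤ μN gives μ_min = f/N = k tanθ/(1+k).
μ_min = 0.4 × tan25.9° / 1.4 ≈ 0.139.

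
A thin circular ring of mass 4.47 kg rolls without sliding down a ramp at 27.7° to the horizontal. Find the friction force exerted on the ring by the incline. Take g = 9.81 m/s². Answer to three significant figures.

Here I = MR², so the shape factor k = I/(MR²) = 1.
Along the incline Mg sinθ − f = Ma, and torque about the center fR = Iα = kMR²(a/R) gives f = kMa.
Combining, a = g sinθ/(1+k) and f = kMa = kMg sinθ/(1+k).
f = 1 × 4.47 × 9.81 × sin27.7° / 2 ≈ 10.2 N.

f ≈ 10.2 N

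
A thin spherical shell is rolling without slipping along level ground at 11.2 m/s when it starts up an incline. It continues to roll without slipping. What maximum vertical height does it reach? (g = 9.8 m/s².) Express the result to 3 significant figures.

h ≈ 10.7 m

With I = (2/3)MR², the ratio k = I/(MR²) is 2/3.
Pure rolling means v = ωR; then KE = ½Mv² + ½I(v/R)² = ½(1+k)Mv² = (5/6)Mv².
All of this converts to potential energy at the highest point: (5/6)Mv₀² = Mgh.
Thus h = (1+k)v₀²/(2g) = 1.667 × 11.2² / (2 × 9.8) ≈ 10.7 m.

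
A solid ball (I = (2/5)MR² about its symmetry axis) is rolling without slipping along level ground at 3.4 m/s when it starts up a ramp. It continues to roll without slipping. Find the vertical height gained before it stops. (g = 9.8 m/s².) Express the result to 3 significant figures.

For this body I = (2/5)MR², i.e. k = I/(MR²) = 0.4.
Pure rolling means v = ωR; then KE = ½Mv² + ½I(v/R)² = ½(1+k)Mv² = (7/10)Mv².
At the top the kinetic energy is zero, so (7/10)Mv₀² = Mgh.
Thus h = (1+k)v₀²/(2g) = 1.4 × 3.4² / (2 × 9.8) ≈ 0.826 m.

h ≈ 0.826 m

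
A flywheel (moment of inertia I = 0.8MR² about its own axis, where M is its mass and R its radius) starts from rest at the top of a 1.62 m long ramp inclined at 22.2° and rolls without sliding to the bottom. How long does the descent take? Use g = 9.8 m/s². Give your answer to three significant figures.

For this body I = 0.8MR², i.e. k = I/(MR²) = 0.8.
Translational: Mg sinθ − f = Ma. Rotational about the CM: fR = Iα = kMRa, so f = kMa.
Hence a = g sinθ/(1+k) = 9.8×sin22.2°/1.8 = 2.057 m/s².
Starting from rest, L = ½at², so t = √(2L/a) = √(2×1.62/2.057) ≈ 1.25 s.

t ≈ 1.25 s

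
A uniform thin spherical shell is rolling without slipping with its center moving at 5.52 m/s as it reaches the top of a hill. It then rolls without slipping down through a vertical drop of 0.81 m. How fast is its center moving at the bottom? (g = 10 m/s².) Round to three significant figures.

v ≈ 6.34 m/s

For this body I = (2/3)MR², i.e. k = I/(MR²) = 2/3.
Pure rolling means v = ωR; then KE = ½Mv² + ½I(v/R)² = ½(1+k)Mv² = (5/6)Mv².
Energy conservation: (5/6)Mv₀² + Mgh = (5/6)Mv², so v² = v₀² + 2gh/(1+k).
v = √(5.52² + 2×10×0.81/1.667) = √40.19 ≈ 6.34 m/s.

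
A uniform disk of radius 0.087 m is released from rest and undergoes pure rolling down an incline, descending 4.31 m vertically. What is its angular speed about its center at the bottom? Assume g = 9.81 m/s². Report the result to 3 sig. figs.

The moment of inertia is (1/2)MR², giving k ≡ I/(MR²) = 0.5.
The rolling condition ω = v/R makes the rotational term ½I(v/R)² = ½kMv², so KE_total = ½(1+k)Mv² = (3/4)Mv².
Energy conservation Mgh = ½(1+k)Mv² gives v = √(2gh/(1+k)) = √(2 × 9.81 × 4.31 / 1.5) = 7.508 m/s.
Then ω = v/R = 7.508 / 0.087 ≈ 86.3 rad/s.

ω ≈ 86.3 rad/s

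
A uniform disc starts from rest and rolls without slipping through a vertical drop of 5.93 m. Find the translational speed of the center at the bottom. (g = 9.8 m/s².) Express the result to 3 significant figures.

v ≈ 8.80 m/s

With I = (1/2)MR², the ratio k = I/(MR²) is 0.5.
Rolling without slipping gives ω = v/R, so the total kinetic energy is ½Mv² + ½Iω² = ½(1+k)Mv² = (3/4)Mv².
Energy conservation: Mgh = (3/4)Mv², so v = √(2gh/(1+k)) = √(2 × 9.8 × 5.93 / 1.5) ≈ 8.80 m/s.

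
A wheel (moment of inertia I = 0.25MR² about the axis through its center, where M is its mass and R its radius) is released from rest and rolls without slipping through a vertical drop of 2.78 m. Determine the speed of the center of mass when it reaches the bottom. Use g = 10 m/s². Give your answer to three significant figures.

v ≈ 6.67 m/s

Here I = 0.25MR², so the shape factor k = I/(MR²) = 0.25.
The rolling condition ω = v/R makes the rotational term ½I(v/R)² = ½kMv², so KE_total = ½(1+k)Mv² = (5/8)Mv².
Energy conservation: Mgh = (5/8)Mv², so v = √(2gh/(1+k)) = √(2 × 10 × 2.78 / 1.25) ≈ 6.67 m/s.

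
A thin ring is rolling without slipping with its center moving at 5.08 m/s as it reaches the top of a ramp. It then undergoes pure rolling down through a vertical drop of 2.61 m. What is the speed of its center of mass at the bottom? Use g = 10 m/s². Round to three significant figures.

With I = MR², the ratio k = I/(MR²) is 1.
Rolling without slipping gives ω = v/R, so the total kinetic energy is ½Mv² + ½Iω² = ½(1+k)Mv² = Mv².
Conserving energy between top and bottom: Mv² = Mv₀² + Mgh, hence v² = v₀² + 2gh/(1+k).
v = √(5.08² + 2×10×2.61/2) = √51.91 ≈ 7.20 m/s.

v ≈ 7.20 m/s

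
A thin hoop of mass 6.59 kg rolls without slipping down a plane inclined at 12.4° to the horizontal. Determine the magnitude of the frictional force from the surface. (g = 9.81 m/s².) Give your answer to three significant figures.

f ≈ 6.94 N

The moment of inertia is MR², giving k ≡ I/(MR²) = 1.
Along the incline Mg sinθ − f = Ma, and torque about the center fR = Iα = kMR²(a/R) gives f = kMa.
Combining, a = g sinθ/(1+k) and f = kMa = kMg sinθ/(1+k).
f = 1 × 6.59 × 9.81 × sin12.4° / 2 ≈ 6.94 N.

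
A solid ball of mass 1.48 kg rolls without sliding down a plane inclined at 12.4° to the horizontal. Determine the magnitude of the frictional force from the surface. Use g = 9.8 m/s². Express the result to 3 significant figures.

For this body I = (2/5)MR², i.e. k = I/(MR²) = 0.4.
Along the incline Mg sinθ − f = Ma, and torque about the center fR = Iα = kMR²(a/R) gives f = kMa.
Combining, a = g sinθ/(1+k) and f = kMa = kMg sinθ/(1+k).
f = 0.4 × 1.48 × 9.8 × sin12.4° / 1.4 ≈ 0.890 N.

f ≈ 0.890 N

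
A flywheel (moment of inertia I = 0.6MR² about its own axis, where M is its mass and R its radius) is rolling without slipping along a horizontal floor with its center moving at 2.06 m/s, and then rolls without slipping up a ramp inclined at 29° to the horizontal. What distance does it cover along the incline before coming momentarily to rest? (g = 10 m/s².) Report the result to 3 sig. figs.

d ≈ 0.700 m

The moment of inertia is 0.6MR², giving k ≡ I/(MR²) = 0.6.
The rolling condition ω = v/R makes the rotational term ½I(v/R)² = ½kMv², so KE_total = ½(1+k)Mv² = (4/5)Mv².
Setting this equal to Mgh gives the vertical rise h = (1+k)v₀²/(2g) = 1.6×2.06²/(2×10) = 0.3395 m.
The distance along the slope is d = h/sinθ = 0.3395/sin29° ≈ 0.700 m.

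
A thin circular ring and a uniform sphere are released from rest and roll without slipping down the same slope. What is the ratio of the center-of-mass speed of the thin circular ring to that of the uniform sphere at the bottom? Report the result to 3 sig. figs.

Each satisfies Mgh = ½(1+k)Mv² with k = I/(MR²), so v ∝ 1/√(1+k).
For the thin circular ring k = 1; for the uniform sphere k = 0.4.
v₁/v₂ = √((1+k₂)/(1+k₁)) = √(1.4/2) ≈ 0.837.

v_ratio ≈ 0.837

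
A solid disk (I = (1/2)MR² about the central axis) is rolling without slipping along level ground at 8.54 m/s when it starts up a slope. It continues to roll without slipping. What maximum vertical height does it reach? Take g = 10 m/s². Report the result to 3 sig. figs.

h ≈ 5.47 m

The moment of inertia is (1/2)MR², giving k ≡ I/(MR²) = 0.5.
Rolling without slipping gives ω = v/R, so the total kinetic energy is ½Mv² + ½Iω² = ½(1+k)Mv² = (3/4)Mv².
At the top the kinetic energy is zero, so (3/4)Mv₀² = Mgh.
Thus h = (1+k)v₀²/(2g) = 1.5 × 8.54² / (2 × 10) ≈ 5.47 m.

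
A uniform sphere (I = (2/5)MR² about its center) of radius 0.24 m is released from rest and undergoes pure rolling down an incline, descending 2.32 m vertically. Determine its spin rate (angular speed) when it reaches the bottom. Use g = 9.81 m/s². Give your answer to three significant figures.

ω ≈ 23.8 rad/s

With I = (2/5)MR², the ratio k = I/(MR²) is 0.4.
The rolling condition ω = v/R makes the rotational term ½I(v/R)² = ½kMv², so KE_total = ½(1+k)Mv² = (7/10)Mv².
Energy conservation Mgh = ½(1+k)Mv² gives v = √(2gh/(1+k)) = √(2 × 9.81 × 2.32 / 1.4) = 5.702 m/s.
The angular speed follows from ω = v/R = 5.702/0.24 ≈ 23.8 rad/s.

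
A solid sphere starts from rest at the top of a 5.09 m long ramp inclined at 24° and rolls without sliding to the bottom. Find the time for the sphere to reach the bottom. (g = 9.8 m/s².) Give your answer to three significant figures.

t ≈ 1.89 s

The moment of inertia is (2/5)MR², giving k ≡ I/(MR²) = 0.4.
Along the incline Mg sinθ − f = Ma, and torque about the center fR = Iα = kMR²(a/R) gives f = kMa.
Hence a = g sinθ/(1+k) = 9.8×sin24°/1.4 = 2.847 m/s².
With constant a from rest, t = √(2L/a) = √(2·5.09/2.847) ≈ 1.89 s.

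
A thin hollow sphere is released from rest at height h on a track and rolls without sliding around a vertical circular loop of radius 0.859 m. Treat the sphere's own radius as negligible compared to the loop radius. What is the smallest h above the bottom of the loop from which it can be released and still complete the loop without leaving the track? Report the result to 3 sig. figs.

Here I = (2/3)MR², so the shape factor k = I/(MR²) = 2/3.
At the top of the loop, the minimum-contact condition is Mg = Mv_top²/r, so v_top² = gr.
With ω = v/R, the kinetic energy at speed v is ½(1+k)Mv² = (5/6)Mv².
Energy conservation from release (height h) to the top (height 2r): Mgh = Mg(2r) + (5/6)M·gr.
Thus h_min = 2r + (1+k)r/2 = r(2 + 1.667/2) = 0.859 × 2.833 ≈ 2.43 m.

h_min ≈ 2.43 m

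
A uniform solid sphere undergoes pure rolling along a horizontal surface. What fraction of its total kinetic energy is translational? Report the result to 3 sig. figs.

Here I = (2/5)MR², so the shape factor k = I/(MR²) = 0.4.
With ω = v/R, KE_trans = ½Mv² and KE_rot = ½Iω² = ½kMv², so KE_total = ½(1+k)Mv².
The translational fraction is therefore 1/(1+k) = 1/1.4 ≈ 0.714.

fraction ≈ 0.714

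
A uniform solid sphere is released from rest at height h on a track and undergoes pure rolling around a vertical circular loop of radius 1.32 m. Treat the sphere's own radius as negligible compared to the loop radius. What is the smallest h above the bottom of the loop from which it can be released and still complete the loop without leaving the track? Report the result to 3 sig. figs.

Here I = (2/5)MR², so the shape factor k = I/(MR²) = 0.4.
At the top, contact is just lost when gravity alone supplies the centripetal force: Mg = Mv_top²/r, i.e. v_top² = gr.
With ω = v/R, the kinetic energy at speed v is ½(1+k)Mv² = (7/10)Mv².
Energy conservation from release (height h) to the top (height 2r): Mgh = Mg(2r) + (7/10)M·gr.
Thus h_min = 2r + (1+k)r/2 = r(2 + 1.4/2) = 1.32 × 2.7 ≈ 3.56 m.

h_min ≈ 3.56 m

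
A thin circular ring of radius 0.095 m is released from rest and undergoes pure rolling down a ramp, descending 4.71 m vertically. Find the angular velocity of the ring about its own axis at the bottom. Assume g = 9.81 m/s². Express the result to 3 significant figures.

ω ≈ 71.6 rad/s

Here I = MR², so the shape factor k = I/(MR²) = 1.
Since it rolls without slipping, ω = v/R and KE = ½Mv² + ½Iω² = ½(1+k)Mv² = Mv².
Energy conservation Mgh = ½(1+k)Mv² gives v = √(2gh/(1+k)) = √(2 × 9.81 × 4.71 / 2) = 6.797 m/s.
Then ω = v/R = 6.797 / 0.095 ≈ 71.6 rad/s.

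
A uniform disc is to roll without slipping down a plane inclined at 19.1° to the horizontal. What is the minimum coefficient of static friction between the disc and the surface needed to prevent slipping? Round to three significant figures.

With I = (1/2)MR², the ratio k = I/(MR²) is 0.5.
Translational: Mg sinθ − f = Ma. Rotational about the CM: fR = Iα = kMRa, so f = kMa.
These give a = g sinθ/(1+k) and the required friction f = kMg sinθ/(1+k).
The normal force is N = Mg cosθ, so μ_min = f/N = k tanθ/(1+k).
μ_min = 0.5 × tan19.1° / 1.5 ≈ 0.115.

μ_min ≈ 0.115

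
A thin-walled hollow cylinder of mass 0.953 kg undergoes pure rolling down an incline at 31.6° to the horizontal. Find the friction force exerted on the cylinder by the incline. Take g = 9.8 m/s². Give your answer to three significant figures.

f ≈ 2.45 N

The moment of inertia is MR², giving k ≡ I/(MR²) = 1.
Along the incline Mg sinθ − f = Ma, and torque about the center fR = Iα = kMR²(a/R) gives f = kMa.
Combining, a = g sinθ/(1+k) and f = kMa = kMg sinθ/(1+k).
f = 1 × 0.953 × 9.8 × sin31.6° / 2 ≈ 2.45 N.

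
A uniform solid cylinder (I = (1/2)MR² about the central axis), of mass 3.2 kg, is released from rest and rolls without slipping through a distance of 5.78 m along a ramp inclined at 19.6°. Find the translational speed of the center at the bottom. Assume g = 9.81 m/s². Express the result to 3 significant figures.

For this body I = (1/2)MR², i.e. k = I/(MR²) = 0.5.
Rolling without slipping gives ω = v/R, so the total kinetic energy is ½Mv² + ½Iω² = ½(1+k)Mv² = (3/4)Mv².
The vertical drop is h = L sinθ = 5.78 × sin19.6° = 1.939 m.
Energy conservation: Mgh = (3/4)Mv², so v = √(2gh/(1+k)) = √(2 × 9.81 × 1.939 / 1.5) ≈ 5.04 m/s.

v ≈ 5.04 m/s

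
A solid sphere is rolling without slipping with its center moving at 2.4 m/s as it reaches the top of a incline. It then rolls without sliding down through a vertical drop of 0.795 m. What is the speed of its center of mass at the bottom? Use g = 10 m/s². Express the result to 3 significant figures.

For this body I = (2/5)MR², i.e. k = I/(MR²) = 0.4.
Rolling without slipping gives ω = v/R, so the total kinetic energy is ½Mv² + ½Iω² = ½(1+k)Mv² = (7/10)Mv².
Energy conservation: (7/10)Mv₀² + Mgh = (7/10)Mv², so v² = v₀² + 2gh/(1+k).
v = √(2.4² + 2×10×0.795/1.4) = √17.12 ≈ 4.14 m/s.

v ≈ 4.14 m/s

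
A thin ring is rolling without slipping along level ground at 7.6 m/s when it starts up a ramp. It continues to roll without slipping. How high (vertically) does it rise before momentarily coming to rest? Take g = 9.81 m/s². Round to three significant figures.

h ≈ 5.89 m

Here I = MR², so the shape factor k = I/(MR²) = 1.
Pure rolling means v = ωR; then KE = ½Mv² + ½I(v/R)² = ½(1+k)Mv² = Mv².
All of this converts to potential energy at the highest point: Mv₀² = Mgh.
Thus h = (1+k)v₀²/(2g) = 2 × 7.6² / (2 × 9.81) ≈ 5.89 m.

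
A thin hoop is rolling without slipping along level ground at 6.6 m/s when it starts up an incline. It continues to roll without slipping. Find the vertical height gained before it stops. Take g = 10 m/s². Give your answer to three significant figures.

The moment of inertia is MR², giving k ≡ I/(MR²) = 1.
The rolling condition ω = v/R makes the rotational term ½I(v/R)² = ½kMv², so KE_total = ½(1+k)Mv² = Mv².
All of this converts to potential energy at the highest point: Mv₀² = Mgh.
Thus h = (1+k)v₀²/(2g) = 2 × 6.6² / (2 × 10) ≈ 4.36 m.

h ≈ 4.36 m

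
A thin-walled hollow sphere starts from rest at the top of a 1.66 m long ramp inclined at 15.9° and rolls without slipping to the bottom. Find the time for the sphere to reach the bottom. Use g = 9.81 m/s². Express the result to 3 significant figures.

Here I = (2/3)MR², so the shape factor k = I/(MR²) = 2/3.
Translational: Mg sinθ − f = Ma. Rotational about the CM: fR = Iα = kMRa, so f = kMa.
Hence a = g sinθ/(1+k) = 9.81×sin15.9°/1.667 = 1.613 m/s².
Starting from rest, L = ½at², so t = √(2L/a) = √(2×1.66/1.613) ≈ 1.43 s.

t ≈ 1.43 s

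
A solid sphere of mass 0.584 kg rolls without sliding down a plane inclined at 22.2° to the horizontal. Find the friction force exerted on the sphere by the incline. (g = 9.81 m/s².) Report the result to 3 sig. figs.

With I = (2/5)MR², the ratio k = I/(MR²) is 0.4.
Translational: Mg sinθ − f = Ma. Rotational about the CM: fR = Iα = kMRa, so f = kMa.
Combining, a = g sinθ/(1+k) and f = kMa = kMg sinθ/(1+k).
f = 0.4 × 0.584 × 9.81 × sin22.2° / 1.4 ≈ 0.618 N.

f ≈ 0.618 N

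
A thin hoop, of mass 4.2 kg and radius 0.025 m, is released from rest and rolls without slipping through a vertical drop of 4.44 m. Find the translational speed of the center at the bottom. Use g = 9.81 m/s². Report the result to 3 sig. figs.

The moment of inertia is MR², giving k ≡ I/(MR²) = 1.
The rolling condition ω = v/R makes the rotational term ½I(v/R)² = ½kMv², so KE_total = ½(1+k)Mv² = Mv².
Setting Mgh = Mv² gives v = √(2gh/(1+k)) = √(2·9.81·4.44/2) ≈ 6.60 m/s.

v ≈ 6.60 m/s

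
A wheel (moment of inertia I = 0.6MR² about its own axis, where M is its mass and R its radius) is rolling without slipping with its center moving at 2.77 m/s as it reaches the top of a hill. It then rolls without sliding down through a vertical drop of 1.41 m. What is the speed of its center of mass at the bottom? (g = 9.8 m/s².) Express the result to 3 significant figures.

Here I = 0.6MR², so the shape factor k = I/(MR²) = 0.6.
Since it rolls without slipping, ω = v/R and KE = ½Mv² + ½Iω² = ½(1+k)Mv² = (4/5)Mv².
Energy conservation: (4/5)Mv₀² + Mgh = (4/5)Mv², so v² = v₀² + 2gh/(1+k).
v = √(2.77² + 2×9.8×1.41/1.6) = √24.95 ≈ 4.99 m/s.

v ≈ 4.99 m/s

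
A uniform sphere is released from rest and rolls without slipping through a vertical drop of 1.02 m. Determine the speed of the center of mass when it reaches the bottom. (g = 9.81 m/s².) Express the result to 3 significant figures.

With I = (2/5)MR², the ratio k = I/(MR²) is 0.4.
Since it rolls without slipping, ω = v/R and KE = ½Mv² + ½Iω² = ½(1+k)Mv² = (7/10)Mv².
Energy conservation: Mgh = (7/10)Mv², so v = √(2gh/(1+k)) = √(2 × 9.81 × 1.02 / 1.4) ≈ 3.78 m/s.

v ≈ 3.78 m/s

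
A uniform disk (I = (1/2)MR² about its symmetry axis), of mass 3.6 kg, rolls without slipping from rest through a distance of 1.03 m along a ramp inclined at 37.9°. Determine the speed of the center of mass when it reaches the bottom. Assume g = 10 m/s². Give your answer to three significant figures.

For this body I = (1/2)MR², i.e. k = I/(MR²) = 0.5.
Since it rolls without slipping, ω = v/R and KE = ½Mv² + ½Iω² = ½(1+k)Mv² = (3/4)Mv².
The vertical drop is h = L sinθ = 1.03 × sin37.9° = 0.6327 m.
Setting Mgh = (3/4)Mv² gives v = √(2gh/(1+k)) = √(2·10·0.6327/1.5) ≈ 2.90 m/s.

v ≈ 2.90 m/s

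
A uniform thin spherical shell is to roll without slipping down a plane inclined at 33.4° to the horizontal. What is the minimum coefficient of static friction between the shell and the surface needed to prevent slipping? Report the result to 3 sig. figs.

μ_min ≈ 0.264

Here I = (2/3)MR², so the shape factor k = I/(MR²) = 2/3.
Translational: Mg sinθ − f = Ma. Rotational about the CM: fR = Iα = kMRa, so f = kMa.
These give a = g sinθ/(1+k) and the required friction f = kMg sinθ/(1+k).
The normal force is N = Mg cosθ, so μ_min = f/N = k tanθ/(1+k).
μ_min = (2/3) × tan33.4° / 1.667 ≈ 0.264.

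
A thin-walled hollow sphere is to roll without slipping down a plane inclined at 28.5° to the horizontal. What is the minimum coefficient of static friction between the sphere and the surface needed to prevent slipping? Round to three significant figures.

Here I = (2/3)MR², so the shape factor k = I/(MR²) = 2/3.
Translational: Mg sinθ − f = Ma. Rotational about the CM: fR = Iα = kMRa, so f = kMa.
These give a = g sinθ/(1+k) and the required friction f = kMg sinθ/(1+k).
With N = Mg cosθ, the no-slip condition f ≤ μN gives μ_min = f/N = k tanθ/(1+k).
μ_min = (2/3) × tan28.5° / 1.667 ≈ 0.217.

μ_min ≈ 0.217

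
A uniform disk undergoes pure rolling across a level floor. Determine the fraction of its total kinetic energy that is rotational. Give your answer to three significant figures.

For this body I = (1/2)MR², i.e. k = I/(MR²) = 0.5.
Since ω = v/R, the translational part is ½Mv² and the rotational part is ½I(v/R)² = ½kMv²; the total is ½(1+k)Mv².
The rotational fraction is therefore k/(1+k) = 0.5/1.5 ≈ 0.333.

fraction ≈ 0.333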